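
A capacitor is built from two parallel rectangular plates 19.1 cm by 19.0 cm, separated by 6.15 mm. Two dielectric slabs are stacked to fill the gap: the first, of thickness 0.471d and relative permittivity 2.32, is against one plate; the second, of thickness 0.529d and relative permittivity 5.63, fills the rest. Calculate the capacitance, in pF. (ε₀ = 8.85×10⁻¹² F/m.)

A = 19.1 × 19.0 cm² = 3.63×10⁻² m².
Stacked slabs ⇒ two capacitors in series, each with the full plate area.
C₁ = κ₁ε₀A/d₁ = 2.32 × 8.85×10⁻¹² × 3.63×10⁻² / 2.90×10⁻³ = 2.57×10⁻¹⁰ F.
C₂ = κ₂ε₀A/d₂ = 5.63 × 8.85×10⁻¹² × 3.63×10⁻² / 3.25×10⁻³ = 5.56×10⁻¹⁰ F.
C = (1/C₁ + 1/C₂)⁻¹ = 1.76×10⁻¹⁰ F.

C ≈ 176 pF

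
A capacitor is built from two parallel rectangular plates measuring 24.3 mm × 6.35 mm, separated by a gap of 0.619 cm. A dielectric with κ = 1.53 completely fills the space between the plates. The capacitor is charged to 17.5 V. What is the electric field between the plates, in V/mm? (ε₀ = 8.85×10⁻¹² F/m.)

E ≈ 2.83 V/mm

E = V/d = 17.5 / 6.19×10⁻³ = 2.83×10³ V/m.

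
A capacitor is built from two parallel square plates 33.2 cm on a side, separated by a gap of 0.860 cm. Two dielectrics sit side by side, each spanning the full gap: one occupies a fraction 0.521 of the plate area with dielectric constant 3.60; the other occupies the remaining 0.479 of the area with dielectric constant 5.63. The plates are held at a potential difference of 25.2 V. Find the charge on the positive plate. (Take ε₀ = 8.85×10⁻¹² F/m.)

Q ≈ 13.1 nC

A = (33.2 cm)² = 0.110 m².
Side-by-side slabs ⇒ two capacitors in parallel, each spanning the full gap.
C₁ = κ₁ε₀A₁/d = 3.60 × 8.85×10⁻¹² × 5.74×10⁻² / 8.60×10⁻³ = 2.13×10⁻¹⁰ F.
C₂ = κ₂ε₀A₂/d = 5.63 × 8.85×10⁻¹² × 5.28×10⁻² / 8.60×10⁻³ = 3.06×10⁻¹⁰ F.
C = C₁ + C₂ = 5.19×10⁻¹⁰ F.
Q = CV = 5.19×10⁻¹⁰ × 25.2 = 1.31×10⁻⁸ C.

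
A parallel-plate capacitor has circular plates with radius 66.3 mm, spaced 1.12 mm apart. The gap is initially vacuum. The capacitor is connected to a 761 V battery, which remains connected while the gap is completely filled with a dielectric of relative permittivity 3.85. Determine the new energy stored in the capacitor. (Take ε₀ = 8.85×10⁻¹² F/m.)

122 μJ

A = π(66.3 mm)² = 1.38×10⁻² m².
Initially C₁ = ε₀A/d = 8.85×10⁻¹² × 1.38×10⁻² / 1.12×10⁻³ = 1.09×10⁻¹⁰ F.
U₁ = 3.16×10⁻⁵ J.
Battery connected ⇒ V is held fixed. C₂ = 3.85 C₁ and U = ½CV², so U₂/U₁ = C₂/C₁ = 3.85.
U₂ = 3.85 × 3.16×10⁻⁵ = 1.22×10⁻⁴ J.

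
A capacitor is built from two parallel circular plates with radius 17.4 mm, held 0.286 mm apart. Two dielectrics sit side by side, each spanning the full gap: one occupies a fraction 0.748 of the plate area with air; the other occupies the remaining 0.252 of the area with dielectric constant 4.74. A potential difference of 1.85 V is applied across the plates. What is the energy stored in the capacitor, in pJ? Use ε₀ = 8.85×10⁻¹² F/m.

A = π(17.4 mm)² = 9.51×10⁻⁴ m².
Side-by-side slabs ⇒ two capacitors in parallel, each spanning the full gap.
C₁ = κ₁ε₀A₁/d = 1.00 × 8.85×10⁻¹² × 7.11×10⁻⁴ / 2.86×10⁻⁴ = 2.20×10⁻¹¹ F.
C₂ = κ₂ε₀A₂/d = 4.74 × 8.85×10⁻¹² × 2.40×10⁻⁴ / 2.86×10⁻⁴ = 3.52×10⁻¹¹ F.
C = C₁ + C₂ = 5.72×10⁻¹¹ F.
U = ½CV² = ½ × 5.72×10⁻¹¹ × (1.85)² = 9.78×10⁻¹¹ J.

97.8 pJ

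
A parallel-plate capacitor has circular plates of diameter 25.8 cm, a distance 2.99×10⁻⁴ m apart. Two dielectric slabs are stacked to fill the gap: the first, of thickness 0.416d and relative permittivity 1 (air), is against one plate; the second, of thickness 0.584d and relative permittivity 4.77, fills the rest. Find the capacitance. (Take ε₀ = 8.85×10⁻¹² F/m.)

A = π(25.8/2 cm)² = 5.23×10⁻² m².
Stacked slabs ⇒ two capacitors in series, each with the full plate area.
C₁ = κ₁ε₀A/d₁ = 1.00 × 8.85×10⁻¹² × 5.23×10⁻² / 1.24×10⁻⁴ = 3.72×10⁻⁹ F.
C₂ = κ₂ε₀A/d₂ = 4.77 × 8.85×10⁻¹² × 5.23×10⁻² / 1.75×10⁻⁴ = 1.26×10⁻⁸ F.
C = (1/C₁ + 1/C₂)⁻¹ = 2.87×10⁻⁹ F.

2.87 nF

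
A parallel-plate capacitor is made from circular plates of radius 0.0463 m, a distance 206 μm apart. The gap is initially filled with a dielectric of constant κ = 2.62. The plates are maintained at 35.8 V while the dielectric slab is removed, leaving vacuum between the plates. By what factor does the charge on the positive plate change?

Battery connected ⇒ V is held fixed.
C₂ = 0.382 C₁ and Q = CV, so Q₂/Q₁ = C₂/C₁ = 0.382.

0.382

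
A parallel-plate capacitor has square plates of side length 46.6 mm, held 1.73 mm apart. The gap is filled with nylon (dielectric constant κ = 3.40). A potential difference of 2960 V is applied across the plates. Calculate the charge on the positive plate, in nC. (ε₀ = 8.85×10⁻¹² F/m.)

A = (46.6 mm)² = 2.17×10⁻³ m².
C = κε₀A/d = 3.40 × 8.85×10⁻¹² × 2.17×10⁻³ / 1.73×10⁻³ = 3.78×10⁻¹¹ F.
Q = CV = 3.78×10⁻¹¹ × 2960 = 1.12×10⁻⁷ C.

112 nC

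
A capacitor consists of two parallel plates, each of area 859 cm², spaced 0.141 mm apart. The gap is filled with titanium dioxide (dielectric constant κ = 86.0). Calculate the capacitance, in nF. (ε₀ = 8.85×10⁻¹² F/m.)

C ≈ 464 nF

A = 859 cm² = 8.59×10⁻² m².
C = κε₀A/d = 86.0 × 8.85×10⁻¹² × 8.59×10⁻² / 1.41×10⁻⁴ = 4.64×10⁻⁷ F.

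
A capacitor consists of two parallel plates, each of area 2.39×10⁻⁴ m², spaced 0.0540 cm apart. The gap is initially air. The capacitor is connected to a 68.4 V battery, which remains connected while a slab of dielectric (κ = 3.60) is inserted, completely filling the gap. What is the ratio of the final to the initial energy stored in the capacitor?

Battery connected ⇒ V is held fixed.
C₂ = 3.60 C₁ and U = ½CV², so U₂/U₁ = C₂/C₁ = 3.60.

U₂/U₁ ≈ 3.60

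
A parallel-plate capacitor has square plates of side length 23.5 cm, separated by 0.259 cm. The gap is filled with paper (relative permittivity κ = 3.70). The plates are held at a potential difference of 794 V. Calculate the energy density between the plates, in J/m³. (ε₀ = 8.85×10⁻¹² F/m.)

1.54 J/m³

E = V/d = 794 / 2.59×10⁻³ = 3.07×10⁵ V/m.
u = ½κε₀E² = ½ × 3.70 × 8.85×10⁻¹² × (3.07×10⁵)² = 1.54 J/m³.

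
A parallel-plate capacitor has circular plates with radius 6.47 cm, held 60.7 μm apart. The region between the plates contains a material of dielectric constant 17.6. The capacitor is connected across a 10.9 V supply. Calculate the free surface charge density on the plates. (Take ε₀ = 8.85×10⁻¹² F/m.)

A = π(6.47 cm)² = 1.32×10⁻² m².
C = κε₀A/d = 17.6 × 8.85×10⁻¹² × 1.32×10⁻² / 6.07×10⁻⁵ = 3.37×10⁻⁸ F.
σ = Q/A = CV/A = 3.37×10⁻⁸ × 10.9 / 1.32×10⁻² = 2.80×10⁻⁵ C/m².

σ ≈ 2.80 nC/cm²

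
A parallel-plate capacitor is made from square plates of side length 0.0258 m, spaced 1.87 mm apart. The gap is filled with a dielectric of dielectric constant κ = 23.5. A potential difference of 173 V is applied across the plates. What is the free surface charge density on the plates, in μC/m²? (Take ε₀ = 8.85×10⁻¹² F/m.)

19.2 μC/m²

A = (0.0258 m)² = 6.66×10⁻⁴ m².
C = κε₀A/d = 23.5 × 8.85×10⁻¹² × 6.66×10⁻⁴ / 1.87×10⁻³ = 7.40×10⁻¹¹ F.
σ = Q/A = CV/A = 7.40×10⁻¹¹ × 173 / 6.66×10⁻⁴ = 1.92×10⁻⁵ C/m².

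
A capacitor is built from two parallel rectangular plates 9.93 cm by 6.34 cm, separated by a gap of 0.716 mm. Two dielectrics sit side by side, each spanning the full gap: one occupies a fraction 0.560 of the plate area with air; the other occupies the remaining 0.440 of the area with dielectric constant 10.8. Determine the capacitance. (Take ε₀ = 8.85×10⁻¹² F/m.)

A = 9.93 × 6.34 cm² = 6.30×10⁻³ m².
Side-by-side slabs ⇒ two capacitors in parallel, each spanning the full gap.
C₁ = κ₁ε₀A₁/d = 1.00 × 8.85×10⁻¹² × 3.53×10⁻³ / 7.16×10⁻⁴ = 4.36×10⁻¹¹ F.
C₂ = κ₂ε₀A₂/d = 10.8 × 8.85×10⁻¹² × 2.77×10⁻³ / 7.16×10⁻⁴ = 3.70×10⁻¹⁰ F.
C = C₁ + C₂ = 4.13×10⁻¹⁰ F.

C ≈ 413 pF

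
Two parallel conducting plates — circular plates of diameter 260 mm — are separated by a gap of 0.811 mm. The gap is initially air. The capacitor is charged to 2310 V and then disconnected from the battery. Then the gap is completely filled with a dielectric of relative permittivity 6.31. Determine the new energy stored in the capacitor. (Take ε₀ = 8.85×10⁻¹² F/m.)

245 μJ

A = π(260/2 mm)² = 5.31×10⁻² m².
Initially C₁ = ε₀A/d = 8.85×10⁻¹² × 5.31×10⁻² / 8.11×10⁻⁴ = 5.79×10⁻¹⁰ F.
U₁ = 1.55×10⁻³ J.
Isolated ⇒ Q is held fixed. C₂ = 6.31 C₁ and U = Q²/(2C), so U₂/U₁ = C₁/C₂ = 0.158.
U₂ = 0.158 × 1.55×10⁻³ = 2.45×10⁻⁴ J.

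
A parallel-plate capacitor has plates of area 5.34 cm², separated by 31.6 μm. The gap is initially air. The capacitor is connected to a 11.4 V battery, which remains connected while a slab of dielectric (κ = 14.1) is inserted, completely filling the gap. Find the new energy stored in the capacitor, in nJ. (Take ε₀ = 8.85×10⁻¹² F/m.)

A = 5.34 cm² = 5.34×10⁻⁴ m².
Initially C₁ = ε₀A/d = 8.85×10⁻¹² × 5.34×10⁻⁴ / 3.16×10⁻⁵ = 1.50×10⁻¹⁰ F.
U₁ = 9.72×10⁻⁹ J.
Battery connected ⇒ V is held fixed. C₂ = 14.1 C₁ and U = ½CV², so U₂/U₁ = C₂/C₁ = 14.1.
U₂ = 14.1 × 9.72×10⁻⁹ = 1.37×10⁻⁷ J.

U ≈ 137 nJ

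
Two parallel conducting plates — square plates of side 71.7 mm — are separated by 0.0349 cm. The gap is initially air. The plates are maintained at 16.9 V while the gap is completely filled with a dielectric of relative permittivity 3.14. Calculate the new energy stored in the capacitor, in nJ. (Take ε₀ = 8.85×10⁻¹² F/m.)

A = (71.7 mm)² = 5.14×10⁻³ m².
Initially C₁ = ε₀A/d = 8.85×10⁻¹² × 5.14×10⁻³ / 3.49×10⁻⁴ = 1.30×10⁻¹⁰ F.
U₁ = 1.86×10⁻⁸ J.
Battery connected ⇒ V is held fixed. C₂ = 3.14 C₁ and U = ½CV², so U₂/U₁ = C₂/C₁ = 3.14.
U₂ = 3.14 × 1.86×10⁻⁸ = 5.85×10⁻⁸ J.

U ≈ 58.5 nJ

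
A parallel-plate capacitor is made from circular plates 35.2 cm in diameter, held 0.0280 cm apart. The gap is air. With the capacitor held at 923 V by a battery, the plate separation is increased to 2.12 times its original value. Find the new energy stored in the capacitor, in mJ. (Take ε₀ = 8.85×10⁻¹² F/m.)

0.618 mJ

A = π(35.2/2 cm)² = 9.73×10⁻² m².
Initially C₁ = ε₀A/d = 8.85×10⁻¹² × 9.73×10⁻² / 2.80×10⁻⁴ = 3.08×10⁻⁹ F.
U₁ = 1.31×10⁻³ J.
Battery connected ⇒ V is held fixed. C₂ = 0.472 C₁ and U = ½CV², so U₂/U₁ = C₂/C₁ = 0.472.
U₂ = 0.472 × 1.31×10⁻³ = 6.18×10⁻⁴ J.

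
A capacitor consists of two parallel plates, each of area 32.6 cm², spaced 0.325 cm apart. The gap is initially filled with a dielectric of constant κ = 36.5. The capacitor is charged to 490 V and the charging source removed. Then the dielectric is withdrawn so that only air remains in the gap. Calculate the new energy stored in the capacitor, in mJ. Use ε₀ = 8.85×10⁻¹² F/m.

1.42 mJ

A = 32.6 cm² = 3.26×10⁻³ m².
Initially C₁ = κε₀A/d = 36.5 × 8.85×10⁻¹² × 3.26×10⁻³ / 3.25×10⁻³ = 3.24×10⁻¹⁰ F.
U₁ = 3.89×10⁻⁵ J.
Isolated ⇒ Q is held fixed. C₂ = 0.0274 C₁ and U = Q²/(2C), so U₂/U₁ = C₁/C₂ = 36.5.
U₂ = 36.5 × 3.89×10⁻⁵ = 1.42×10⁻³ J.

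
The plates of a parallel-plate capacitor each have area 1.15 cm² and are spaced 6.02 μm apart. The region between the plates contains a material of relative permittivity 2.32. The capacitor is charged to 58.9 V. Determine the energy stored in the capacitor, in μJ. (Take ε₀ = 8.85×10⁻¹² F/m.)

A = 1.15 cm² = 1.15×10⁻⁴ m².
C = κε₀A/d = 2.32 × 8.85×10⁻¹² × 1.15×10⁻⁴ / 6.02×10⁻⁶ = 3.92×10⁻¹⁰ F.
U = ½CV² = ½ × 3.92×10⁻¹⁰ × (58.9)² = 6.80×10⁻⁷ J.

U ≈ 0.680 μJ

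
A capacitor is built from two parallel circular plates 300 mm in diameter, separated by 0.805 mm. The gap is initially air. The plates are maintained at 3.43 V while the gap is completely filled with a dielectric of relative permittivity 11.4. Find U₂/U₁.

11.4

Battery connected ⇒ V is held fixed.
C₂ = 11.4 C₁ and U = ½CV², so U₂/U₁ = C₂/C₁ = 11.4.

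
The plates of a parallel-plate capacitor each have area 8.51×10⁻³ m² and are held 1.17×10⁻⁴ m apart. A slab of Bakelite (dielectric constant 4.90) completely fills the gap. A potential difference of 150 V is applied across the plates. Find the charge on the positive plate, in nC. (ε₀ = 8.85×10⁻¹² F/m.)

Q ≈ 473 nC

C = κε₀A/d = 4.90 × 8.85×10⁻¹² × 8.51×10⁻³ / 1.17×10⁻⁴ = 3.15×10⁻⁹ F.
Q = CV = 3.15×10⁻⁹ × 150 = 4.73×10⁻⁷ C.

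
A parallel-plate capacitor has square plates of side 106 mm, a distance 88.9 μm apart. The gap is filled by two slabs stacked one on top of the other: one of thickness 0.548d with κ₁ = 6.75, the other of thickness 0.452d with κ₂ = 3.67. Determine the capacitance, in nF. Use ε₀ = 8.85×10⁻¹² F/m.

A = (106 mm)² = 1.12×10⁻² m².
Stacked slabs ⇒ two capacitors in series, each with the full plate area.
C₁ = κ₁ε₀A/d₁ = 6.75 × 8.85×10⁻¹² × 1.12×10⁻² / 4.87×10⁻⁵ = 1.38×10⁻⁸ F.
C₂ = κ₂ε₀A/d₂ = 3.67 × 8.85×10⁻¹² × 1.12×10⁻² / 4.02×10⁻⁵ = 9.08×10⁻⁹ F.
C = (1/C₁ + 1/C₂)⁻¹ = 5.47×10⁻⁹ F.

C ≈ 5.47 nF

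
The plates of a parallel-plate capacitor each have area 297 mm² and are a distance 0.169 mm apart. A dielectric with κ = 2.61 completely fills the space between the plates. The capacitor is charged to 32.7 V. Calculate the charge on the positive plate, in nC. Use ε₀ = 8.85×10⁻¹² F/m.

A = 297 mm² = 2.97×10⁻⁴ m².
C = κε₀A/d = 2.61 × 8.85×10⁻¹² × 2.97×10⁻⁴ / 1.69×10⁻⁴ = 4.06×10⁻¹¹ F.
Q = CV = 4.06×10⁻¹¹ × 32.7 = 1.33×10⁻⁹ C.

1.33 nC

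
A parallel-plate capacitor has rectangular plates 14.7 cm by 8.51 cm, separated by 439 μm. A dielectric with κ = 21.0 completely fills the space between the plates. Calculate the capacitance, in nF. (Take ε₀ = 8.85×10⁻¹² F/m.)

5.30 nF

A = 14.7 × 8.51 cm² = 1.25×10⁻² m².
C = κε₀A/d = 21.0 × 8.85×10⁻¹² × 1.25×10⁻² / 4.39×10⁻⁴ = 5.30×10⁻⁹ F.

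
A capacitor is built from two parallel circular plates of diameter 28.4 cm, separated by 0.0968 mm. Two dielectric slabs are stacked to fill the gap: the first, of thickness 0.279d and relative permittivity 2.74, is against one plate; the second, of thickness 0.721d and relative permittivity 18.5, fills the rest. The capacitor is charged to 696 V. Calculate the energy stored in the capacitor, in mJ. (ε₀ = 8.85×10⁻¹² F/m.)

9.96 mJ

A = π(28.4/2 cm)² = 6.33×10⁻² m².
Stacked slabs ⇒ two capacitors in series, each with the full plate area.
C₁ = κ₁ε₀A/d₁ = 2.74 × 8.85×10⁻¹² × 6.33×10⁻² / 2.70×10⁻⁵ = 5.69×10⁻⁸ F.
C₂ = κ₂ε₀A/d₂ = 18.5 × 8.85×10⁻¹² × 6.33×10⁻² / 6.98×10⁻⁵ = 1.49×10⁻⁷ F.
C = (1/C₁ + 1/C₂)⁻¹ = 4.11×10⁻⁸ F.
U = ½CV² = ½ × 4.11×10⁻⁸ × (696)² = 9.96×10⁻³ J.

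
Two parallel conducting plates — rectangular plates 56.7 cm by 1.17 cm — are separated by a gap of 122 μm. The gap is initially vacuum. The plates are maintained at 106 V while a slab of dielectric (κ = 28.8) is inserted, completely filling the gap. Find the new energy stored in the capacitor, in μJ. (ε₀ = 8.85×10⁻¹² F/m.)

A = 56.7 × 1.17 cm² = 6.63×10⁻³ m².
Initially C₁ = ε₀A/d = 8.85×10⁻¹² × 6.63×10⁻³ / 1.22×10⁻⁴ = 4.81×10⁻¹⁰ F.
U₁ = 2.70×10⁻⁶ J.
Battery connected ⇒ V is held fixed. C₂ = 28.8 C₁ and U = ½CV², so U₂/U₁ = C₂/C₁ = 28.8.
U₂ = 28.8 × 2.70×10⁻⁶ = 7.79×10⁻⁵ J.

U ≈ 77.9 μJ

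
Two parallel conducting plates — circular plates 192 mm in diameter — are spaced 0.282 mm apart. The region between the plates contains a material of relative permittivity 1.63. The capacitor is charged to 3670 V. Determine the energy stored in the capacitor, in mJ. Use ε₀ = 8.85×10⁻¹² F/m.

A = π(192/2 mm)² = 2.90×10⁻² m².
C = κε₀A/d = 1.63 × 8.85×10⁻¹² × 2.90×10⁻² / 2.82×10⁻⁴ = 1.48×10⁻⁹ F.
U = ½CV² = ½ × 1.48×10⁻⁹ × (3670)² = 9.97×10⁻³ J.

U ≈ 9.97 mJ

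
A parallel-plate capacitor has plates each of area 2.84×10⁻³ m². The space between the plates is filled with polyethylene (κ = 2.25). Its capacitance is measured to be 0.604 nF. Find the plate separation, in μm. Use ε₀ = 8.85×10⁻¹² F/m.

93.6 μm

d = κε₀A/C = 2.25 × 8.85×10⁻¹² × 2.84×10⁻³ / 6.04×10⁻¹⁰ = 9.36×10⁻⁵ m.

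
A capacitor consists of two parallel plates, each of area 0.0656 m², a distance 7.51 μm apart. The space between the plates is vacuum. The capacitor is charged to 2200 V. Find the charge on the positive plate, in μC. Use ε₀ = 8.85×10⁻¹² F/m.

C = ε₀A/d = 8.85×10⁻¹² × 6.56×10⁻² / 7.51×10⁻⁶ = 7.73×10⁻⁸ F.
Q = CV = 7.73×10⁻⁸ × 2200 = 1.70×10⁻⁴ C.

Q ≈ 170 μC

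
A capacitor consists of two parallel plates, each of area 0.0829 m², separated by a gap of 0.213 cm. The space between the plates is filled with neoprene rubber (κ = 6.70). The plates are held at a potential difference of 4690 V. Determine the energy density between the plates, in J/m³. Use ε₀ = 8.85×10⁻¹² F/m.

E = V/d = 4690 / 2.13×10⁻³ = 2.20×10⁶ V/m.
u = ½κε₀E² = ½ × 6.70 × 8.85×10⁻¹² × (2.20×10⁶)² = 1.44×10² J/m³.

144 J/m³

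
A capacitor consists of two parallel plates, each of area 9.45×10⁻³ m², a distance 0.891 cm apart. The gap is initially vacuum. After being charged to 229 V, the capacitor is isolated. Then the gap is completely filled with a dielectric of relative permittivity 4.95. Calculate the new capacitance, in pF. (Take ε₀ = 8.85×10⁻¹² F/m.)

46.5 pF

Initially C₁ = ε₀A/d = 8.85×10⁻¹² × 9.45×10⁻³ / 8.91×10⁻³ = 9.39×10⁻¹² F.
C = κε₀A/d scales with κ, so C₂/C₁ = κ = 4.95.
C₂ = 4.95 × 9.39×10⁻¹² = 4.65×10⁻¹¹ F.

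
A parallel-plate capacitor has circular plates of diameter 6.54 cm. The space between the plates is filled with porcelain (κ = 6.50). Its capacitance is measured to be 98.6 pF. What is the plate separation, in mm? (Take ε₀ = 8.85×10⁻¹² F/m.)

A = π(6.54/2 cm)² = 3.36×10⁻³ m².
d = κε₀A/C = 6.50 × 8.85×10⁻¹² × 3.36×10⁻³ / 9.86×10⁻¹¹ = 1.96×10⁻³ m.

1.96 mm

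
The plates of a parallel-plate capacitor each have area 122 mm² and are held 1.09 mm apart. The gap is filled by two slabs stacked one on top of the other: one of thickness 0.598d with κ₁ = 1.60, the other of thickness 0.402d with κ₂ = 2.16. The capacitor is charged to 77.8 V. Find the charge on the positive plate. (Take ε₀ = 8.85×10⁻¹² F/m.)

Q ≈ 138 pC

A = 122 mm² = 1.22×10⁻⁴ m².
Stacked slabs ⇒ two capacitors in series, each with the full plate area.
C₁ = κ₁ε₀A/d₁ = 1.60 × 8.85×10⁻¹² × 1.22×10⁻⁴ / 6.52×10⁻⁴ = 2.65×10⁻¹² F.
C₂ = κ₂ε₀A/d₂ = 2.16 × 8.85×10⁻¹² × 1.22×10⁻⁴ / 4.38×10⁻⁴ = 5.32×10⁻¹² F.
C = (1/C₁ + 1/C₂)⁻¹ = 1.77×10⁻¹² F.
Q = CV = 1.77×10⁻¹² × 77.8 = 1.38×10⁻¹⁰ C.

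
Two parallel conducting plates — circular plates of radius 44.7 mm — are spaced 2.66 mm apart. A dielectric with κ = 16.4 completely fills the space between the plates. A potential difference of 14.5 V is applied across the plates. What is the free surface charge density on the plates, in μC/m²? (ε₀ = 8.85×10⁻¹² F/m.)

0.791 μC/m²

A = π(44.7 mm)² = 6.28×10⁻³ m².
C = κε₀A/d = 16.4 × 8.85×10⁻¹² × 6.28×10⁻³ / 2.66×10⁻³ = 3.43×10⁻¹⁰ F.
σ = Q/A = CV/A = 3.43×10⁻¹⁰ × 14.5 / 6.28×10⁻³ = 7.91×10⁻⁷ C/m².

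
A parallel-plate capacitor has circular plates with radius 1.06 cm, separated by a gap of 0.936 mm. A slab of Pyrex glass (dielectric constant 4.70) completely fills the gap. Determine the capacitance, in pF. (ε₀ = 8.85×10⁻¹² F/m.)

15.7 pF

A = π(1.06 cm)² = 3.53×10⁻⁴ m².
C = κε₀A/d = 4.70 × 8.85×10⁻¹² × 3.53×10⁻⁴ / 9.36×10⁻⁴ = 1.57×10⁻¹¹ F.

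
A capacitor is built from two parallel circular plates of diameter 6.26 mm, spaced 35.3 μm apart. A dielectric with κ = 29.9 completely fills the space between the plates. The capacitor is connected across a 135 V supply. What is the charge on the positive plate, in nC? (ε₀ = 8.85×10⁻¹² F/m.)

A = π(6.26/2 mm)² = 3.08×10⁻⁵ m².
C = κε₀A/d = 29.9 × 8.85×10⁻¹² × 3.08×10⁻⁵ / 3.53×10⁻⁵ = 2.31×10⁻¹⁰ F.
Q = CV = 2.31×10⁻¹⁰ × 135 = 3.11×10⁻⁸ C.

31.1 nC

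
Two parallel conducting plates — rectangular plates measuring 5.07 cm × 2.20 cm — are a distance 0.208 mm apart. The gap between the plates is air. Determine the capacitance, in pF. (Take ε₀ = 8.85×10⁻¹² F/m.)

A = 5.07 × 2.20 cm² = 1.12×10⁻³ m².
C = ε₀A/d = 8.85×10⁻¹² × 1.12×10⁻³ / 2.08×10⁻⁴ = 4.75×10⁻¹¹ F.

C ≈ 47.5 pF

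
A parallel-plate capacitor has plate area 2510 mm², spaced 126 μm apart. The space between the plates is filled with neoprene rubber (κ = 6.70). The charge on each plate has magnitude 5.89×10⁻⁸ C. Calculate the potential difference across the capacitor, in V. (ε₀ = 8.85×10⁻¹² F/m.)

A = 2510 mm² = 2.51×10⁻³ m².
C = κε₀A/d = 6.70 × 8.85×10⁻¹² × 2.51×10⁻³ / 1.26×10⁻⁴ = 1.18×10⁻⁹ F.
V = Q/C = 5.89×10⁻⁸ / 1.18×10⁻⁹ = 49.9 V.

49.9 V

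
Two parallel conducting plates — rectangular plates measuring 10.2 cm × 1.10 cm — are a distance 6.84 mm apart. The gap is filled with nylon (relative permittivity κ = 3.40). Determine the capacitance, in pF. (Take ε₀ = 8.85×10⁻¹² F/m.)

A = 10.2 × 1.10 cm² = 1.12×10⁻³ m².
C = κε₀A/d = 3.40 × 8.85×10⁻¹² × 1.12×10⁻³ / 6.84×10⁻³ = 4.94×10⁻¹² F.

C ≈ 4.94 pF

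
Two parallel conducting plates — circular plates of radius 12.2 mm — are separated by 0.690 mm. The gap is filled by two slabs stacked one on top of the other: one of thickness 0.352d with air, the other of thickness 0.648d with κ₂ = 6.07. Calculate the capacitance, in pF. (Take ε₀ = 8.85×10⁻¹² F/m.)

A = π(12.2 mm)² = 4.68×10⁻⁴ m².
Stacked slabs ⇒ two capacitors in series, each with the full plate area.
C₁ = κ₁ε₀A/d₁ = 1.00 × 8.85×10⁻¹² × 4.68×10⁻⁴ / 2.43×10⁻⁴ = 1.70×10⁻¹¹ F.
C₂ = κ₂ε₀A/d₂ = 6.07 × 8.85×10⁻¹² × 4.68×10⁻⁴ / 4.47×10⁻⁴ = 5.62×10⁻¹¹ F.
C = (1/C₁ + 1/C₂)⁻¹ = 1.31×10⁻¹¹ F.

C ≈ 13.1 pF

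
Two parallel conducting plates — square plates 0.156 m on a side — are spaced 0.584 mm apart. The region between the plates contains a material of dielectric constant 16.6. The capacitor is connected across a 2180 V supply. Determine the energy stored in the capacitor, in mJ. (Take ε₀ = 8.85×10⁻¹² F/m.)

14.5 mJ

A = (0.156 m)² = 2.43×10⁻² m².
C = κε₀A/d = 16.6 × 8.85×10⁻¹² × 2.43×10⁻² / 5.84×10⁻⁴ = 6.12×10⁻⁹ F.
U = ½CV² = ½ × 6.12×10⁻⁹ × (2180)² = 1.45×10⁻² J.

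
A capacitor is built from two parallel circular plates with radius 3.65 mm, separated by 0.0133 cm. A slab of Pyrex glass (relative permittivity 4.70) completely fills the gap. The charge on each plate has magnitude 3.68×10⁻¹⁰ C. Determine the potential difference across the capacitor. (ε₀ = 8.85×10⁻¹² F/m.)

A = π(3.65 mm)² = 4.19×10⁻⁵ m².
C = κε₀A/d = 4.70 × 8.85×10⁻¹² × 4.19×10⁻⁵ / 1.33×10⁻⁴ = 1.31×10⁻¹¹ F.
V = Q/C = 3.68×10⁻¹⁰ / 1.31×10⁻¹¹ = 28.1 V.

28.1 V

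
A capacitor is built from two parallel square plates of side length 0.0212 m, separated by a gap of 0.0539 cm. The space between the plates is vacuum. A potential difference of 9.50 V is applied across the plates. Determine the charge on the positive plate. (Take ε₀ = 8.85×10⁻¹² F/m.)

70.1 pC

A = (0.0212 m)² = 4.49×10⁻⁴ m².
C = ε₀A/d = 8.85×10⁻¹² × 4.49×10⁻⁴ / 5.39×10⁻⁴ = 7.38×10⁻¹² F.
Q = CV = 7.38×10⁻¹² × 9.50 = 7.01×10⁻¹¹ C.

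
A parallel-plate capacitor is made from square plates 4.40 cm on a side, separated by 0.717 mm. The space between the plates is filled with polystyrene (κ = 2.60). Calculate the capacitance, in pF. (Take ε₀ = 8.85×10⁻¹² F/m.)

A = (4.40 cm)² = 1.94×10⁻³ m².
C = κε₀A/d = 2.60 × 8.85×10⁻¹² × 1.94×10⁻³ / 7.17×10⁻⁴ = 6.21×10⁻¹¹ F.

62.1 pF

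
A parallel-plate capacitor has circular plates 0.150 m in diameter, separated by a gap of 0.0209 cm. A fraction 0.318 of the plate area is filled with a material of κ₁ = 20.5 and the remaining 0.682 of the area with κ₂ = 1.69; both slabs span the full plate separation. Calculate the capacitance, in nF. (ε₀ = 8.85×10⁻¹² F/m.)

C ≈ 5.74 nF

A = π(0.150/2 m)² = 1.77×10⁻² m².
Side-by-side slabs ⇒ two capacitors in parallel, each spanning the full gap.
C₁ = κ₁ε₀A₁/d = 20.5 × 8.85×10⁻¹² × 5.62×10⁻³ / 2.09×10⁻⁴ = 4.88×10⁻⁹ F.
C₂ = κ₂ε₀A₂/d = 1.69 × 8.85×10⁻¹² × 1.21×10⁻² / 2.09×10⁻⁴ = 8.62×10⁻¹⁰ F.
C = C₁ + C₂ = 5.74×10⁻⁹ F.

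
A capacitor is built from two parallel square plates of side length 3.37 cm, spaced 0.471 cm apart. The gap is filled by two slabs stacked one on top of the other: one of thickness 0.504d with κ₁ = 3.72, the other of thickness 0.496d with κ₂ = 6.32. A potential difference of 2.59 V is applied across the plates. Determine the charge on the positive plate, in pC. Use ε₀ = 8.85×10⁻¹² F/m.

A = (3.37 cm)² = 1.14×10⁻³ m².
Stacked slabs ⇒ two capacitors in series, each with the full plate area.
C₁ = κ₁ε₀A/d₁ = 3.72 × 8.85×10⁻¹² × 1.14×10⁻³ / 2.37×10⁻³ = 1.58×10⁻¹¹ F.
C₂ = κ₂ε₀A/d₂ = 6.32 × 8.85×10⁻¹² × 1.14×10⁻³ / 2.34×10⁻³ = 2.72×10⁻¹¹ F.
C = (1/C₁ + 1/C₂)⁻¹ = 9.97×10⁻¹² F.
Q = CV = 9.97×10⁻¹² × 2.59 = 2.58×10⁻¹¹ C.

Q ≈ 25.8 pC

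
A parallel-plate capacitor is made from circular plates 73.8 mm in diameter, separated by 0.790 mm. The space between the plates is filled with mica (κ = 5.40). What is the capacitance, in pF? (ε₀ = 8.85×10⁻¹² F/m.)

A = π(73.8/2 mm)² = 4.28×10⁻³ m².
C = κε₀A/d = 5.40 × 8.85×10⁻¹² × 4.28×10⁻³ / 7.90×10⁻⁴ = 2.59×10⁻¹⁰ F.

259 pF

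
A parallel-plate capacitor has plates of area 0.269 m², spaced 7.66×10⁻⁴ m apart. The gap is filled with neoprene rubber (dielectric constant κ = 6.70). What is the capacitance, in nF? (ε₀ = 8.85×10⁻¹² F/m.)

20.8 nF

C = κε₀A/d = 6.70 × 8.85×10⁻¹² × 0.269 / 7.66×10⁻⁴ = 2.08×10⁻⁸ F.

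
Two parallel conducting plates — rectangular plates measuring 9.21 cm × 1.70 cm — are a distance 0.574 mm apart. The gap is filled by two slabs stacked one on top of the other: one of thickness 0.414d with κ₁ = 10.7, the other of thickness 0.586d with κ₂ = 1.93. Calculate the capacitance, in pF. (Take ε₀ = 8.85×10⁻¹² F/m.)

A = 9.21 × 1.70 cm² = 1.57×10⁻³ m².
Stacked slabs ⇒ two capacitors in series, each with the full plate area.
C₁ = κ₁ε₀A/d₁ = 10.7 × 8.85×10⁻¹² × 1.57×10⁻³ / 2.38×10⁻⁴ = 6.24×10⁻¹⁰ F.
C₂ = κ₂ε₀A/d₂ = 1.93 × 8.85×10⁻¹² × 1.57×10⁻³ / 3.36×10⁻⁴ = 7.95×10⁻¹¹ F.
C = (1/C₁ + 1/C₂)⁻¹ = 7.05×10⁻¹¹ F.

C ≈ 70.5 pF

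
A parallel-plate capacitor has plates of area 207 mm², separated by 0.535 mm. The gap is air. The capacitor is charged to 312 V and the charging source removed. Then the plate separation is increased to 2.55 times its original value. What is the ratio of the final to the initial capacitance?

0.392

C = ε₀A/d scales as 1/d, so C₂/C₁ = d₁/d₂ = 1/2.55 = 0.392.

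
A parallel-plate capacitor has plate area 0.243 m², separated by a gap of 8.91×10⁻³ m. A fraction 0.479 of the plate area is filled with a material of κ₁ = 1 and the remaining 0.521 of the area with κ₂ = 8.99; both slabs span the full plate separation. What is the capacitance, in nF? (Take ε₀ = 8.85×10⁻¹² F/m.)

C ≈ 1.25 nF

Side-by-side slabs ⇒ two capacitors in parallel, each spanning the full gap.
C₁ = κ₁ε₀A₁/d = 1.00 × 8.85×10⁻¹² × 0.116 / 8.91×10⁻³ = 1.16×10⁻¹⁰ F.
C₂ = κ₂ε₀A₂/d = 8.99 × 8.85×10⁻¹² × 0.127 / 8.91×10⁻³ = 1.13×10⁻⁹ F.
C = C₁ + C₂ = 1.25×10⁻⁹ F.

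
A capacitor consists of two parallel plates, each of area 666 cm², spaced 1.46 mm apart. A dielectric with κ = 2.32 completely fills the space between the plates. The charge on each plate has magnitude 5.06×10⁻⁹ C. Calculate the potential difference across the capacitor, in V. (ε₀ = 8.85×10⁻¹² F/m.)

A = 666 cm² = 6.66×10⁻² m².
C = κε₀A/d = 2.32 × 8.85×10⁻¹² × 6.66×10⁻² / 1.46×10⁻³ = 9.37×10⁻¹⁰ F.
V = Q/C = 5.06×10⁻⁹ / 9.37×10⁻¹⁰ = 5.40 V.

V ≈ 5.40 V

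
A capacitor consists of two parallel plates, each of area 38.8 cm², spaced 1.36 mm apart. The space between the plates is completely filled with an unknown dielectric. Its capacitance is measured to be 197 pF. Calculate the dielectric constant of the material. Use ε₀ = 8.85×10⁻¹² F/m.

A = 38.8 cm² = 3.88×10⁻³ m².
κ = Cd/(ε₀A) = 1.97×10⁻¹⁰ × 1.36×10⁻³ / (8.85×10⁻¹² × 3.88×10⁻³) = 7.80.

κ ≈ 7.80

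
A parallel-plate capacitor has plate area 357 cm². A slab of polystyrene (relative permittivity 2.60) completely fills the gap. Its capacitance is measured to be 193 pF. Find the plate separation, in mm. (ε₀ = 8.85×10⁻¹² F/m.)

d ≈ 4.26 mm

A = 357 cm² = 3.57×10⁻² m².
d = κε₀A/C = 2.60 × 8.85×10⁻¹² × 3.57×10⁻² / 1.93×10⁻¹⁰ = 4.26×10⁻³ m.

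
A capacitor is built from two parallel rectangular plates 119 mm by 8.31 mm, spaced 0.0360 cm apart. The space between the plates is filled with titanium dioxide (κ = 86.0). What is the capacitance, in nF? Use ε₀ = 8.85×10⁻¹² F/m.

A = 119 × 8.31 mm² = 9.89×10⁻⁴ m².
C = κε₀A/d = 86.0 × 8.85×10⁻¹² × 9.89×10⁻⁴ / 3.60×10⁻⁴ = 2.09×10⁻⁹ F.

2.09 nF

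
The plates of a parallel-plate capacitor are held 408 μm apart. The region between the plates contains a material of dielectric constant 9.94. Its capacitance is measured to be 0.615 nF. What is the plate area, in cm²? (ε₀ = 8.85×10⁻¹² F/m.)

A = Cd/(κε₀) = 6.15×10⁻¹⁰ × 4.08×10⁻⁴ / (9.94 × 8.85×10⁻¹²) = 2.85×10⁻³ m².

28.5 cm²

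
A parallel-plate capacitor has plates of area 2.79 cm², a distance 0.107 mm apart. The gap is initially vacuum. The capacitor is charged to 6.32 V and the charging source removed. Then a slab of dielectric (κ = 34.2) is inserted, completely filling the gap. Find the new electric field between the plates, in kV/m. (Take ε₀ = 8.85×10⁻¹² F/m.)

1.73 kV/m

A = 2.79 cm² = 2.79×10⁻⁴ m².
Initially C₁ = ε₀A/d = 8.85×10⁻¹² × 2.79×10⁻⁴ / 1.07×10⁻⁴ = 2.31×10⁻¹¹ F.
E₁ = 5.91×10⁴ V/m.
Isolated ⇒ Q is held fixed. V₂ = Q/C₂ = V₁/34.2; E = V/d, so E₂/E₁ = (V₂/V₁)(d₁/d₂) = 0.0292.
E₂ = 0.0292 × 5.91×10⁴ = 1.73×10³ V/m.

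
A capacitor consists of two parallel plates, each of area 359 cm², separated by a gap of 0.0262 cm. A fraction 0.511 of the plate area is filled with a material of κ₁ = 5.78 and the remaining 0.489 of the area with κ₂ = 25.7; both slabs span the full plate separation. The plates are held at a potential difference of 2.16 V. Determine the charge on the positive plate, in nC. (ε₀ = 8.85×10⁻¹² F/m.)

A = 359 cm² = 3.59×10⁻² m².
Side-by-side slabs ⇒ two capacitors in parallel, each spanning the full gap.
C₁ = κ₁ε₀A₁/d = 5.78 × 8.85×10⁻¹² × 1.83×10⁻² / 2.62×10⁻⁴ = 3.58×10⁻⁹ F.
C₂ = κ₂ε₀A₂/d = 25.7 × 8.85×10⁻¹² × 1.76×10⁻² / 2.62×10⁻⁴ = 1.52×10⁻⁸ F.
C = C₁ + C₂ = 1.88×10⁻⁸ F.
Q = CV = 1.88×10⁻⁸ × 2.16 = 4.07×10⁻⁸ C.

Q ≈ 40.7 nC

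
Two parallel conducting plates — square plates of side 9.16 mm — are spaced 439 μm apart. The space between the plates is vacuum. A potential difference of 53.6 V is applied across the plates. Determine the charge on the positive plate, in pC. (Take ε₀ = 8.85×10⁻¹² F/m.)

A = (9.16 mm)² = 8.39×10⁻⁵ m².
C = ε₀A/d = 8.85×10⁻¹² × 8.39×10⁻⁵ / 4.39×10⁻⁴ = 1.69×10⁻¹² F.
Q = CV = 1.69×10⁻¹² × 53.6 = 9.07×10⁻¹¹ C.

Q ≈ 90.7 pC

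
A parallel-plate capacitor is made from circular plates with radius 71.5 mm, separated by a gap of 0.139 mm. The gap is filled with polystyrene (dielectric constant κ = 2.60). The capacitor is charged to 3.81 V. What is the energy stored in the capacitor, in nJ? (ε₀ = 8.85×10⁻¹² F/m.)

A = π(71.5 mm)² = 1.61×10⁻² m².
C = κε₀A/d = 2.60 × 8.85×10⁻¹² × 1.61×10⁻² / 1.39×10⁻⁴ = 2.66×10⁻⁹ F.
U = ½CV² = ½ × 2.66×10⁻⁹ × (3.81)² = 1.93×10⁻⁸ J.

U ≈ 19.3 nJ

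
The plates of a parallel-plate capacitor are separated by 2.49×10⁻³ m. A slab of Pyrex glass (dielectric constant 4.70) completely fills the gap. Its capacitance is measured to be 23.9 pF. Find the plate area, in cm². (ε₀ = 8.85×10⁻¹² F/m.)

A ≈ 14.3 cm²

A = Cd/(κε₀) = 2.39×10⁻¹¹ × 2.49×10⁻³ / (4.70 × 8.85×10⁻¹²) = 1.43×10⁻³ m².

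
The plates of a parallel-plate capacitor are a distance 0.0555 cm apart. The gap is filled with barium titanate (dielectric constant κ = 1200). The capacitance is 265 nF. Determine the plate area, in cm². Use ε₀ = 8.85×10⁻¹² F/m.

A = Cd/(κε₀) = 2.65×10⁻⁷ × 5.55×10⁻⁴ / (1200 × 8.85×10⁻¹²) = 1.38×10⁻² m².

138 cm²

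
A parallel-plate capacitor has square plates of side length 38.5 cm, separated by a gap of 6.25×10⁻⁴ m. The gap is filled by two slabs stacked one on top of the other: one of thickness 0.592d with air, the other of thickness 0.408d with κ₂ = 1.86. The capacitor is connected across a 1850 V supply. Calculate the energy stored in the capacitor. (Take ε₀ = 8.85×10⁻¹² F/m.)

A = (38.5 cm)² = 0.148 m².
Stacked slabs ⇒ two capacitors in series, each with the full plate area.
C₁ = κ₁ε₀A/d₁ = 1.00 × 8.85×10⁻¹² × 0.148 / 3.70×10⁻⁴ = 3.55×10⁻⁹ F.
C₂ = κ₂ε₀A/d₂ = 1.86 × 8.85×10⁻¹² × 0.148 / 2.55×10⁻⁴ = 9.57×10⁻⁹ F.
C = (1/C₁ + 1/C₂)⁻¹ = 2.59×10⁻⁹ F.
U = ½CV² = ½ × 2.59×10⁻⁹ × (1850)² = 4.43×10⁻³ J.

4.43 mJ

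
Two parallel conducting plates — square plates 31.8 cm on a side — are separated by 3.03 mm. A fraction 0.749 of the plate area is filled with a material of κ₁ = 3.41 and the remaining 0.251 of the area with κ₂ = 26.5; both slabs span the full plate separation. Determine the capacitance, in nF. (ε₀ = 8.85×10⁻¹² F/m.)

A = (31.8 cm)² = 0.101 m².
Side-by-side slabs ⇒ two capacitors in parallel, each spanning the full gap.
C₁ = κ₁ε₀A₁/d = 3.41 × 8.85×10⁻¹² × 7.57×10⁻² / 3.03×10⁻³ = 7.54×10⁻¹⁰ F.
C₂ = κ₂ε₀A₂/d = 26.5 × 8.85×10⁻¹² × 2.54×10⁻² / 3.03×10⁻³ = 1.96×10⁻⁹ F.
C = C₁ + C₂ = 2.72×10⁻⁹ F.

2.72 nF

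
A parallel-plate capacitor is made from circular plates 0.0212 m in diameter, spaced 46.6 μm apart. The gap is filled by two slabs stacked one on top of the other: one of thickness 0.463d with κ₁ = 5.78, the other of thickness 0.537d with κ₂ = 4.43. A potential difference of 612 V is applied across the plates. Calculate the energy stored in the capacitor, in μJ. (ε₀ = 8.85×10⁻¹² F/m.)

62.4 μJ

A = π(0.0212/2 m)² = 3.53×10⁻⁴ m².
Stacked slabs ⇒ two capacitors in series, each with the full plate area.
C₁ = κ₁ε₀A/d₁ = 5.78 × 8.85×10⁻¹² × 3.53×10⁻⁴ / 2.16×10⁻⁵ = 8.37×10⁻¹⁰ F.
C₂ = κ₂ε₀A/d₂ = 4.43 × 8.85×10⁻¹² × 3.53×10⁻⁴ / 2.50×10⁻⁵ = 5.53×10⁻¹⁰ F.
C = (1/C₁ + 1/C₂)⁻¹ = 3.33×10⁻¹⁰ F.
U = ½CV² = ½ × 3.33×10⁻¹⁰ × (612)² = 6.24×10⁻⁵ J.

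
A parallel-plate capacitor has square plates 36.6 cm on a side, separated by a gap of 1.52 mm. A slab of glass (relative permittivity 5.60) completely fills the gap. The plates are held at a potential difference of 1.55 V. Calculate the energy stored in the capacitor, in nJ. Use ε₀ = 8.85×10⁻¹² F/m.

5.25 nJ

A = (36.6 cm)² = 0.134 m².
C = κε₀A/d = 5.60 × 8.85×10⁻¹² × 0.134 / 1.52×10⁻³ = 4.37×10⁻⁹ F.
U = ½CV² = ½ × 4.37×10⁻⁹ × (1.55)² = 5.25×10⁻⁹ J.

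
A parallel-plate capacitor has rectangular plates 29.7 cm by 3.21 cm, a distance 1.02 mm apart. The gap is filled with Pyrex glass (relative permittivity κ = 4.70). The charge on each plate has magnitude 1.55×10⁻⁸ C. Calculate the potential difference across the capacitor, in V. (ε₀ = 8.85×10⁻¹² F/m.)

39.9 V

A = 29.7 × 3.21 cm² = 9.53×10⁻³ m².
C = κε₀A/d = 4.70 × 8.85×10⁻¹² × 9.53×10⁻³ / 1.02×10⁻³ = 3.89×10⁻¹⁰ F.
V = Q/C = 1.55×10⁻⁸ / 3.89×10⁻¹⁰ = 39.9 V.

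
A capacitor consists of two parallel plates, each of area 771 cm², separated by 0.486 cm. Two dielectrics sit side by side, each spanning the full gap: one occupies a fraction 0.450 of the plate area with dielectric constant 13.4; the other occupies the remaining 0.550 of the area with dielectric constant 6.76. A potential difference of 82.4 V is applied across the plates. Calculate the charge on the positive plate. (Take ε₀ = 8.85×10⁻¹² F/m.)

Q ≈ 113 nC

A = 771 cm² = 7.71×10⁻² m².
Side-by-side slabs ⇒ two capacitors in parallel, each spanning the full gap.
C₁ = κ₁ε₀A₁/d = 13.4 × 8.85×10⁻¹² × 3.47×10⁻² / 4.86×10⁻³ = 8.47×10⁻¹⁰ F.
C₂ = κ₂ε₀A₂/d = 6.76 × 8.85×10⁻¹² × 4.24×10⁻² / 4.86×10⁻³ = 5.22×10⁻¹⁰ F.
C = C₁ + C₂ = 1.37×10⁻⁹ F.
Q = CV = 1.37×10⁻⁹ × 82.4 = 1.13×10⁻⁷ C.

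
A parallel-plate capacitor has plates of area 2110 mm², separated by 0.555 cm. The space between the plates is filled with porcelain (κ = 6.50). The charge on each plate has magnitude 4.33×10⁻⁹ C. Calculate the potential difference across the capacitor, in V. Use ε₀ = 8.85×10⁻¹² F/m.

198 V

A = 2110 mm² = 2.11×10⁻³ m².
C = κε₀A/d = 6.50 × 8.85×10⁻¹² × 2.11×10⁻³ / 5.55×10⁻³ = 2.19×10⁻¹¹ F.
V = Q/C = 4.33×10⁻⁹ / 2.19×10⁻¹¹ = 1.98×10² V.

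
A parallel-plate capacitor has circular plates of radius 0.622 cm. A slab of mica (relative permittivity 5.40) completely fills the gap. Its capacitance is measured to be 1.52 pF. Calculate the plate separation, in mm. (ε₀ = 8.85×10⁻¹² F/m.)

A = π(0.622 cm)² = 1.22×10⁻⁴ m².
d = κε₀A/C = 5.40 × 8.85×10⁻¹² × 1.22×10⁻⁴ / 1.52×10⁻¹² = 3.82×10⁻³ m.

3.82 mm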